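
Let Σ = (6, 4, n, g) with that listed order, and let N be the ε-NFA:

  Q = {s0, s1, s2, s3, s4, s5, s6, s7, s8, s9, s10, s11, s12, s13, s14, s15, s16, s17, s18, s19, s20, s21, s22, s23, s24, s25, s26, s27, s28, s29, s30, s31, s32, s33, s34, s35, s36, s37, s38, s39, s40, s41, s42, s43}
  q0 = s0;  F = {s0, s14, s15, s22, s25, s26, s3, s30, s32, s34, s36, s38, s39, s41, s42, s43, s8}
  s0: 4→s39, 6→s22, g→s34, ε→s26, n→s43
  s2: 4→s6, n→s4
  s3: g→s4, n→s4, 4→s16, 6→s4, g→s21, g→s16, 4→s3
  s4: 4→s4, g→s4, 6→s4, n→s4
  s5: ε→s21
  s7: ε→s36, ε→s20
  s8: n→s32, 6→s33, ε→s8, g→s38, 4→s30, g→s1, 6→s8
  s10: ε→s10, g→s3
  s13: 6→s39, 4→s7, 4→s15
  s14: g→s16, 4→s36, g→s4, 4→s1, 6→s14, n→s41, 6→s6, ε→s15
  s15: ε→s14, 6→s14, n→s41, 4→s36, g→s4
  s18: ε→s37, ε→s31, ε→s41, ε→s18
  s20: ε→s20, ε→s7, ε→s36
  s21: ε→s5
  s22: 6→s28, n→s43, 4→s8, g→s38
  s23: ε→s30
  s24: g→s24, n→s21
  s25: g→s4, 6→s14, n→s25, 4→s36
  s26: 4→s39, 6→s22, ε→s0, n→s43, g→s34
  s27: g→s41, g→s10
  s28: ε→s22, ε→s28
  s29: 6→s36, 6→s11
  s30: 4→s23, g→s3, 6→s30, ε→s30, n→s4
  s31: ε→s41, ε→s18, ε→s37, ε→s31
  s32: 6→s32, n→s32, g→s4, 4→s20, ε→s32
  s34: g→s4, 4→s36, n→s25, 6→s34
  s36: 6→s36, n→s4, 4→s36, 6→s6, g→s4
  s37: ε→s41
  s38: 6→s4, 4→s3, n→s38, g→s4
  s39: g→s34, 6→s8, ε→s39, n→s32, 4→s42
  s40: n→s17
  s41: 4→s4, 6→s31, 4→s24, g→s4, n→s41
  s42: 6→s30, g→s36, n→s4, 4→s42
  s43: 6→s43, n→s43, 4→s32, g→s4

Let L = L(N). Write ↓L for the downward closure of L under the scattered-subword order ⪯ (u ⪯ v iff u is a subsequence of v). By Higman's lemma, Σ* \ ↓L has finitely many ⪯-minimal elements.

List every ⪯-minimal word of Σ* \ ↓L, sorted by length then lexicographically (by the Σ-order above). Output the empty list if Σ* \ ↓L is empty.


Antichain: [ng, gg, 6g6, 44n, g4n, gn6n4].

|Q|=44, |F|=17, |δ|=123 (28 ε).
min D↑ (16 st, q0=0, F={9}): 0:6→1,4→2,n→3,g→4 1:6→1,4→5,n→3,g→6 2:6→5,4→7,n→8,g→4 3:6→3,4→8,n→3,g→9 4:6→4,4→10,n→11,g→9 5:6→5,4→12,n→8,g→6 6:6→9,4→13,n→6,g→9 7:6→12,4→7,n→9,g→10 8:6→8,4→10,n→8,g→9 9:6→9,4→9,n→9,g→9 10:6→10,4→10,n→9,g→9 11:6→14,4→10,n→11,g→9 12:6→12,4→12,n→9,g→13 13:6→9,4→13,n→9,g→9 14:6→14,4→10,n→15,g→9 15:6→15,4→9,n→15,g→9 [Hopcroft].
'ng': run [32, 21, 5] end={s16,s21,s24,s4,s5} ∉↓L; 2/2 single-dels accept.
'gg': run [32, 18, 5] end={s16,s21,s24,s4,s5} rej; 2/2 del acc.
'6g6': N↓-sim [32, 28, 8, 1] end={s4} rej; 3/3 del acc.
'44n': run [32, 27, 14, 3] end={s21,s4,s5} ∉↓L; 3/3 deletions ∈↓L.
'g4n': N↓-sim [32, 18, 9, 3] end={s21,s4,s5} — reject; 3/3 deletions ∈↓L.
'gn6n4': run [32, 18, 17, 14, 8, 4] end={s21,s24,s4,s5} — reject; 5/5 del acc.
6 words, ⪯-incomp.


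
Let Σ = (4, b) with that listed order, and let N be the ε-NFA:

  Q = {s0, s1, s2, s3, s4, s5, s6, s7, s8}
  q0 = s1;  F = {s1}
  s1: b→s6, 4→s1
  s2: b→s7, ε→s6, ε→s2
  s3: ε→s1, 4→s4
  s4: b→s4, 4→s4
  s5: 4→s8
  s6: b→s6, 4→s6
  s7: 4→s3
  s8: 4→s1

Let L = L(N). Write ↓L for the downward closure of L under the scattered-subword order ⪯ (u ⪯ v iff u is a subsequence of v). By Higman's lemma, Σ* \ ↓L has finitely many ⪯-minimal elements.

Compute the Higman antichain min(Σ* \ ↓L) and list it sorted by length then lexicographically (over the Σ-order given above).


A = [b].

|Q|=9, |F|=1, |δ|=14 (3 ε).
min D↑ (2 st, q0=0, F={1}): 0:4→0,b→1 1:4→1,b→1 (ε-aug+det+¬).
'b': run [2, 1] end={s6} ∉↓L; 1/1 single-dels accept.
1 minimals (antichain).


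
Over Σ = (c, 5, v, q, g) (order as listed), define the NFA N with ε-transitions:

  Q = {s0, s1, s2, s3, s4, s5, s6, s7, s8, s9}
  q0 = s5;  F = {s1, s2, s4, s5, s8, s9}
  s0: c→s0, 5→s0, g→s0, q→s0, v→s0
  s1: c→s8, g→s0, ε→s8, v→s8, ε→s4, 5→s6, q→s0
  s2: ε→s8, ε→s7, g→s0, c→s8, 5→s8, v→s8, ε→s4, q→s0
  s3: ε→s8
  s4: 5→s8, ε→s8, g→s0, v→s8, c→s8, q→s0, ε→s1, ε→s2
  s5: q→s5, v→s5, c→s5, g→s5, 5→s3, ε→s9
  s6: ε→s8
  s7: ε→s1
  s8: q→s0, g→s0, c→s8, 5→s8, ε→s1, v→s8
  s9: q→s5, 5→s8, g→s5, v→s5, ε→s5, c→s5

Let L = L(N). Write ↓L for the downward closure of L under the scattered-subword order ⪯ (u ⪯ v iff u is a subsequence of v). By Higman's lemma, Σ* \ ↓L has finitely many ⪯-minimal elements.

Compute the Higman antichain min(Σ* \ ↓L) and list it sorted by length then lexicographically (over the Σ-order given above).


|Q|=10, |F|=6, |δ|=49 (14 ε).
min D↑ (3 st, q0=0, F={2}): 0:c→0,5→1,v→0,q→0,g→0 1:c→1,5→1,v→1,q→2,g→2 2:c→2,5→2,v→2,q→2,g→2 (ε-aug+det+¬).
'5q': N↓-sim [10, 8, 1] end={s0} — reject; 2/2 deletions ∈↓L.
'5g': run [10, 8, 1] end={s0} ∉↓L; 2/2 del acc.
2 words, ⪯-incomp.

Antichain: [5q, 5g].


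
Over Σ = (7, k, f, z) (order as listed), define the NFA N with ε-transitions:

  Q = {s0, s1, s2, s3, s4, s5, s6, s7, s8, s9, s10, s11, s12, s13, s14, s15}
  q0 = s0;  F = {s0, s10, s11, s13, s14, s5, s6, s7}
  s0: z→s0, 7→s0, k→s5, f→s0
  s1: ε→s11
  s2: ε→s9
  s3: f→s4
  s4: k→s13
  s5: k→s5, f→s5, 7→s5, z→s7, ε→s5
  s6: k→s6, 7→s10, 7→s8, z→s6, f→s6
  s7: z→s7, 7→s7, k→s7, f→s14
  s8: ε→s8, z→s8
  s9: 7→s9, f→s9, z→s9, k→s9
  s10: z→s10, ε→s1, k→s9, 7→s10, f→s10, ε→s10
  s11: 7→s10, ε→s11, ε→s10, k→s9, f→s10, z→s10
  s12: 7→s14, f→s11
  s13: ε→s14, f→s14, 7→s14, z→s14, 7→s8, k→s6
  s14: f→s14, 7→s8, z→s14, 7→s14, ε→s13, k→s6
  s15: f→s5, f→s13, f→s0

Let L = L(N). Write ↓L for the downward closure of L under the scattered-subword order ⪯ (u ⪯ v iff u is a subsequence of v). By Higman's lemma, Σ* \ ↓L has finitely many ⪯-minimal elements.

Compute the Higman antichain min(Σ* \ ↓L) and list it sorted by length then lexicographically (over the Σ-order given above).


Antichain: [kzfk7k].

|Q|=16, |F|=8, |δ|=57 (10 ε).
min D↑ (7 st, q0=0, F={6}): 0:7→0,k→1,f→0,z→0 1:7→1,k→1,f→1,z→2 2:7→2,k→2,f→3,z→2 3:7→3,k→4,f→3,z→3 4:7→5,k→4,f→4,z→4 5:7→5,k→6,f→5,z→5 6:7→6,k→6,f→6,z→6 [Hopcroft].
'kzfk7k': run [11, 10, 9, 8, 6, 5, 1] end={s9} rej; 6/6 del acc.
1 minimals (antichain).


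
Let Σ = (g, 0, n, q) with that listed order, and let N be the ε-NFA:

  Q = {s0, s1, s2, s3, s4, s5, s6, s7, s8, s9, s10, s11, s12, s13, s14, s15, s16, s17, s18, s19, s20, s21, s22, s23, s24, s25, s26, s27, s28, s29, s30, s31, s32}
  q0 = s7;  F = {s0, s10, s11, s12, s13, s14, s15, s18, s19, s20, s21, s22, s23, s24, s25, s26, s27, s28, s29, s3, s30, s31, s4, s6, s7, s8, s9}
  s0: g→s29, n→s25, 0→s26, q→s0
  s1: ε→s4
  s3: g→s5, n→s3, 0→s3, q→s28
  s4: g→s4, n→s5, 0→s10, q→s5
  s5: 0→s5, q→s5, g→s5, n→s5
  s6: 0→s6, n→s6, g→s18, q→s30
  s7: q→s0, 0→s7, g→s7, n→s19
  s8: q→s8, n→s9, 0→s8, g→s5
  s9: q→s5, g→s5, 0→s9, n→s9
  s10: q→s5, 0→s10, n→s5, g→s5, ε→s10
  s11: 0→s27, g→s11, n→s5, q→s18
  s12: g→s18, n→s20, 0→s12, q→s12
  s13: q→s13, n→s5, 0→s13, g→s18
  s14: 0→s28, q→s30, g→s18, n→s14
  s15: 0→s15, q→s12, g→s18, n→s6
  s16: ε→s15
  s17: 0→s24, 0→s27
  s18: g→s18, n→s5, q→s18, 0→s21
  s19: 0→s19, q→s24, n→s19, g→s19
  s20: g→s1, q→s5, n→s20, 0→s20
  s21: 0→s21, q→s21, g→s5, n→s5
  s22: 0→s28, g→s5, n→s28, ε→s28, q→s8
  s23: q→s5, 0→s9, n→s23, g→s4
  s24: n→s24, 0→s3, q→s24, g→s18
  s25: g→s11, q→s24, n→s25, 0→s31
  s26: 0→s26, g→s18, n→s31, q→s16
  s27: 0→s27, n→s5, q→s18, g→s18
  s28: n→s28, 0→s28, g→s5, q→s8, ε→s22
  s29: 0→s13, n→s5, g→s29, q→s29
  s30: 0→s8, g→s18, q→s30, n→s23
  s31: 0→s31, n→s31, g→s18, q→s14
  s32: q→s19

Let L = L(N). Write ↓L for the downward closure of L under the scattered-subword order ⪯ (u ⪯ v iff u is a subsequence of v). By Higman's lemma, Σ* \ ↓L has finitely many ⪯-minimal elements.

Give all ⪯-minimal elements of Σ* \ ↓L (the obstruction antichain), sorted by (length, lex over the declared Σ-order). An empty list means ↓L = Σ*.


|Q|=33, |F|=27, |δ|=120 (5 ε).
min D↑ (27 st, q0=0, F={10}): 0:g→0,0→0,n→1,q→2 1:g→1,0→1,n→1,q→3 2:g→4,0→5,n→6,q→2 3:g→7,0→8,n→3,q→3 4:g→4,0→9,n→10,q→4 5:g→7,0→5,n→11,q→12 6:g→13,0→11,n→6,q→3 7:g→7,0→14,n→10,q→7 8:g→10,0→8,n→8,q→15 9:g→7,0→9,n→10,q→9 10:g→10,0→10,n→10,q→10 11:g→7,0→11,n→11,q→16 12:g→7,0→12,n→17,q→18 13:g→13,0→19,n→10,q→7 14:g→10,0→14,n→10,q→14 15:g→10,0→15,n→15,q→20 16:g→7,0→15,n→16,q→21 17:g→7,0→17,n→17,q→21 18:g→7,0→18,n→22,q→18 19:g→7,0→19,n→10,q→7 20:g→10,0→20,n→23,q→20 21:g→7,0→20,n→24,q→21 22:g→25,0→22,n→22,q→10 23:g→10,0→23,n→23,q→10 24:g→25,0→23,n→24,q→10 25:g→25,0→26,n→10,q→10 26:g→10,0→26,n→10,q→10 (ε-aug+det+¬).
'qgn': |S_i|=[30, 28, 10, 1] end={s5} ∉↓L; 3/3 del acc.
'nq0g': |S_i|=[30, 22, 14, 8, 1] end={s5} ∉↓L; 4/4 single-dels accept.
'q0g0g': N↓-sim [30, 28, 23, 6, 3, 1] end={s5} — reject; 5/5 del acc.
'q0qqnq': N↓-sim [30, 28, 23, 19, 13, 7, 1] end={s5} ∉↓L; 6/6 deletions ∈↓L.
4 obstructions.

Antichain: [qgn, nq0g, q0g0g, q0qqnq].


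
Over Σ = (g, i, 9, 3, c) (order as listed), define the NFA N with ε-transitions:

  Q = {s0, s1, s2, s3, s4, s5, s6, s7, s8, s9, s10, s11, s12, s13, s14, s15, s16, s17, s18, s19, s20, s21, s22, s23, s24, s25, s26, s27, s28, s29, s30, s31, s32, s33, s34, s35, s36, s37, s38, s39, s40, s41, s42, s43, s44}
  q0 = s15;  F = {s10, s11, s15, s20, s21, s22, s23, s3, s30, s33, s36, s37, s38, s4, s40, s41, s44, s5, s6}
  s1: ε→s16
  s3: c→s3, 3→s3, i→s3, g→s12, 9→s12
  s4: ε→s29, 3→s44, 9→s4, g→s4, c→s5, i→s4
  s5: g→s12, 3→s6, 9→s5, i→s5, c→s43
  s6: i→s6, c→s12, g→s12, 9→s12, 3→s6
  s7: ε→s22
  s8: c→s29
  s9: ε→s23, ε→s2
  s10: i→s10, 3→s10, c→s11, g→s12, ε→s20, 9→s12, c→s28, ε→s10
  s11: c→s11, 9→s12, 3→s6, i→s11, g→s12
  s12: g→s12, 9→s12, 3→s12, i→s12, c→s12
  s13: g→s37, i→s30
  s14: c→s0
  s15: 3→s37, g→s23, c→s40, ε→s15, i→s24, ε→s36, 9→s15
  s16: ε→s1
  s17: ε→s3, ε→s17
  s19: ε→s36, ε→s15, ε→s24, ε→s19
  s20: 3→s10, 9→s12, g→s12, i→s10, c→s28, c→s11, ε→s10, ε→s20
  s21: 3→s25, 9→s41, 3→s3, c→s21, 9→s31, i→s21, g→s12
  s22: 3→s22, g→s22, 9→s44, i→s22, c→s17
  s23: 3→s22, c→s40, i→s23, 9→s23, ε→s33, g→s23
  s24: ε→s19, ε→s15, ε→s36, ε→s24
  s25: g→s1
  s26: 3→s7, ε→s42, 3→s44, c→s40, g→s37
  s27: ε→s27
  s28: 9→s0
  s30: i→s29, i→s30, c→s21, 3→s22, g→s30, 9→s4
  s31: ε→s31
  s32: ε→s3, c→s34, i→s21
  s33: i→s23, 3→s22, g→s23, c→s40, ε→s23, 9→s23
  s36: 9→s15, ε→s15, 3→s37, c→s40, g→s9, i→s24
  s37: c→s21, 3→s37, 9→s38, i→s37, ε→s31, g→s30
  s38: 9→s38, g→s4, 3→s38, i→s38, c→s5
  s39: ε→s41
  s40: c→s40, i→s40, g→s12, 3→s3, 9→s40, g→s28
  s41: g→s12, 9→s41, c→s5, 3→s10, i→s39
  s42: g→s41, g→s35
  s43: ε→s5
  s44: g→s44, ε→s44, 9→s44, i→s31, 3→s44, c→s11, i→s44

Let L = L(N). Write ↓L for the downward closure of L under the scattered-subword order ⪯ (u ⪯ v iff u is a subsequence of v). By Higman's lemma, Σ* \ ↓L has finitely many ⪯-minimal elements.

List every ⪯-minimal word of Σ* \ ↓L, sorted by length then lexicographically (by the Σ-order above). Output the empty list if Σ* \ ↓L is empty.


A = [cg, c39, g3c9, 39c3c].

|Q|=45, |F|=19, |δ|=154 (33 ε).
min D↑ (17 st, q0=0, F={8}): 0:g→1,i→0,9→0,3→2,c→3 1:g→1,i→1,9→1,3→4,c→3 2:g→5,i→2,9→6,3→2,c→7 3:g→8,i→3,9→3,3→9,c→3 4:g→4,i→4,9→10,3→4,c→9 5:g→5,i→5,9→11,3→4,c→7 6:g→11,i→6,9→6,3→6,c→12 7:g→8,i→7,9→13,3→9,c→7 8:g→8,i→8,9→8,3→8,c→8 9:g→8,i→9,9→8,3→9,c→9 10:g→10,i→10,9→10,3→10,c→14 11:g→11,i→11,9→11,3→10,c→12 12:g→8,i→12,9→12,3→15,c→12 13:g→8,i→13,9→13,3→16,c→12 14:g→8,i→14,9→8,3→15,c→14 15:g→8,i→15,9→8,3→15,c→8 16:g→8,i→16,9→8,3→16,c→14 (ε-aug+det+¬).
'cg': |S_i|=[34, 19, 5] end={s0,s1,s12,s16,s28} — reject; 2/2 single-dels accept.
'c39': N↓-sim [34, 19, 11, 2] end={s0,s12} ∉↓L; 3/3 del acc.
'g3c9': run [34, 28, 15, 7, 2] end={s0,s12} ∉↓L; 4/4 del acc.
'39c3c': |S_i|=[34, 25, 16, 7, 2, 1] end={s12} — reject; 5/5 del acc.
4 minimals (antichain).


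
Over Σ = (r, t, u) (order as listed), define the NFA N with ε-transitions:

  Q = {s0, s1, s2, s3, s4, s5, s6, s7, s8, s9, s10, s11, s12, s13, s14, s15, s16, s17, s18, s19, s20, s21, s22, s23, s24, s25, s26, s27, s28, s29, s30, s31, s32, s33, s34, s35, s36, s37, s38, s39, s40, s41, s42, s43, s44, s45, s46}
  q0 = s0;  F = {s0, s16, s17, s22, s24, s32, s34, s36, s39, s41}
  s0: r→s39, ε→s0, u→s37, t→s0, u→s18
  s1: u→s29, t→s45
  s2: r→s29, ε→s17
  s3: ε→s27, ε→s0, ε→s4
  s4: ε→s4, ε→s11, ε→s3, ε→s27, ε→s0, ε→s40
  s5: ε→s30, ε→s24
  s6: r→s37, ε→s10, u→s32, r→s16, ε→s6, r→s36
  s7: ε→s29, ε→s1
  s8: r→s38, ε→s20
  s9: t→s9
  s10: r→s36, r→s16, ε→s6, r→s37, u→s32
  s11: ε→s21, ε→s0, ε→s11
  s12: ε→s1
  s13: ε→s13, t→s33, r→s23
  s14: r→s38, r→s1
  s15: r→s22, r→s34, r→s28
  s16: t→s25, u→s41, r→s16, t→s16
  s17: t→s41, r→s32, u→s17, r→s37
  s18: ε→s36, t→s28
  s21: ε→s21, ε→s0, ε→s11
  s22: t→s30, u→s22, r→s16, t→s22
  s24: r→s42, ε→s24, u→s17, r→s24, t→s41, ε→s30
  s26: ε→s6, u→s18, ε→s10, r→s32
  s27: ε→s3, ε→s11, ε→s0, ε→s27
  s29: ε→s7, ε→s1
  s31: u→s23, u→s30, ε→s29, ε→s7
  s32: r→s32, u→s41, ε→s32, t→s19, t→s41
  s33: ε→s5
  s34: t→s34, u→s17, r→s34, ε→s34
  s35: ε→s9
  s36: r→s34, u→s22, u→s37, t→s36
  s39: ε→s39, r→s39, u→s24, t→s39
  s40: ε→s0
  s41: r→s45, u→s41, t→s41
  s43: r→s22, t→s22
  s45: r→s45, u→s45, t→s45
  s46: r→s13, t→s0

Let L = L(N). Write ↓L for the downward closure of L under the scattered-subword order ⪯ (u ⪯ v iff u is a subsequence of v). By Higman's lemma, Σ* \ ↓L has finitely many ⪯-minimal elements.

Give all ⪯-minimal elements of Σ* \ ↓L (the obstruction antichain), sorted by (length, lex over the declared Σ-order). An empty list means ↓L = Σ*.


|Q|=47, |F|=10, |δ|=115 (46 ε).
min D↑ (11 st, q0=0, F={9}): 0:r→1,t→0,u→2 1:r→1,t→1,u→3 2:r→4,t→2,u→5 3:r→3,t→6,u→7 4:r→4,t→4,u→7 5:r→8,t→5,u→5 6:r→9,t→6,u→6 7:r→10,t→6,u→7 8:r→8,t→8,u→6 9:r→9,t→9,u→9 10:r→10,t→6,u→6 (ε-aug+det+¬).
'rutr': run [18, 13, 9, 3, 1] end={s45} ∉↓L; 4/4 deletions ∈↓L.
'uurur': N↓-sim [18, 16, 10, 7, 2, 1] end={s45} ∉↓L; 5/5 single-dels accept.
2 minimals (antichain).

A = [rutr, uurur].


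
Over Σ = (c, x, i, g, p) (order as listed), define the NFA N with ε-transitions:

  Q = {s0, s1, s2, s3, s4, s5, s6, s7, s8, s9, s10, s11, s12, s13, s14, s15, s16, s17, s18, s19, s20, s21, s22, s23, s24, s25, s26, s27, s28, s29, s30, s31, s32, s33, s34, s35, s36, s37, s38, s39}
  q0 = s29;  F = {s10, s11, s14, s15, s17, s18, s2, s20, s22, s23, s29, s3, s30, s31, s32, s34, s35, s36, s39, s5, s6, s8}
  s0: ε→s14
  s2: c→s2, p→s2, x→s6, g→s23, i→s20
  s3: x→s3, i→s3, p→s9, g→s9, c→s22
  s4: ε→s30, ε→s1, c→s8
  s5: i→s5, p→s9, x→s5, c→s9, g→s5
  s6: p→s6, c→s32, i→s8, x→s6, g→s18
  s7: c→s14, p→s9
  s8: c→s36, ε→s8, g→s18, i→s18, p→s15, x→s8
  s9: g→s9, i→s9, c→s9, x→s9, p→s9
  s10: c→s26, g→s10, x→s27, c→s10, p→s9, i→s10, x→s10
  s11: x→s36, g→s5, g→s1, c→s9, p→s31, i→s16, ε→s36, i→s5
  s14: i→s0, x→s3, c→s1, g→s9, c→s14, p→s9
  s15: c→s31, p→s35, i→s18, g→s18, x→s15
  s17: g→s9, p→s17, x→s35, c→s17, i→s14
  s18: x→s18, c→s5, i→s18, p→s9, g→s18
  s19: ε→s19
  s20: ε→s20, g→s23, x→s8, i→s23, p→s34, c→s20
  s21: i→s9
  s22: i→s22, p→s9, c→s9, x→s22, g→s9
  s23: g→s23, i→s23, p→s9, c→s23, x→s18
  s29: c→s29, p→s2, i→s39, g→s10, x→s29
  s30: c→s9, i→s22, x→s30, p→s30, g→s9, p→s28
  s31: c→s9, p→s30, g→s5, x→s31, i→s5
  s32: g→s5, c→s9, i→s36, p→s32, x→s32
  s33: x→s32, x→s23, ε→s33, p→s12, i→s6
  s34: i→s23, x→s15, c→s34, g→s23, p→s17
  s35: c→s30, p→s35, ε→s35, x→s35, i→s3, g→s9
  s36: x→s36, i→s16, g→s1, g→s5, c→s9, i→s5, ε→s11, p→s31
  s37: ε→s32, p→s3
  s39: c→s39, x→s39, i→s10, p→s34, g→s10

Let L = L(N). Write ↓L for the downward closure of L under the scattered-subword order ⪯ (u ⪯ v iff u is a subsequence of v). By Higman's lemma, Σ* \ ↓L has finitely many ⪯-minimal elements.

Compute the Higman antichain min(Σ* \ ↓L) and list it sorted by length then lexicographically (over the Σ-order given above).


Antichain: [gp, iip, ippg, pxcc].

|Q|=40, |F|=22, |δ|=143 (11 ε).
min D↑ (22 st, q0=0, F={5}): 0:c→0,x→0,i→1,g→2,p→3 1:c→1,x→1,i→2,g→2,p→4 2:c→2,x→2,i→2,g→2,p→5 3:c→3,x→6,i→7,g→8,p→3 4:c→4,x→9,i→8,g→8,p→10 5:c→5,x→5,i→5,g→5,p→5 6:c→11,x→6,i→12,g→13,p→6 7:c→7,x→12,i→8,g→8,p→4 8:c→8,x→13,i→8,g→8,p→5 9:c→14,x→9,i→13,g→13,p→15 10:c→10,x→15,i→16,g→5,p→10 11:c→5,x→11,i→17,g→18,p→11 12:c→17,x→12,i→13,g→13,p→9 13:c→18,x→13,i→13,g→13,p→5 14:c→5,x→14,i→18,g→18,p→19 15:c→19,x→15,i→20,g→5,p→15 16:c→16,x→20,i→16,g→5,p→5 17:c→5,x→17,i→18,g→18,p→14 18:c→5,x→18,i→18,g→18,p→5 19:c→5,x→19,i→21,g→5,p→19 20:c→21,x→20,i→20,g→5,p→5 21:c→5,x→21,i→21,g→5,p→5 [Hopcroft].
'gp': N↓-sim [29, 8, 1] end={s9} ∉↓L; 2/2 deletions ∈↓L.
'iip': N↓-sim [29, 25, 13, 1] end={s9} ∉↓L; 3/3 single-dels accept.
'ippg': N↓-sim [29, 25, 16, 10, 1] end={s9} ∉↓L; 4/4 del acc.
'pxcc': N↓-sim [29, 24, 17, 11, 1] end={s9} ∉↓L; 4/4 del acc.
4 minimals (antichain).


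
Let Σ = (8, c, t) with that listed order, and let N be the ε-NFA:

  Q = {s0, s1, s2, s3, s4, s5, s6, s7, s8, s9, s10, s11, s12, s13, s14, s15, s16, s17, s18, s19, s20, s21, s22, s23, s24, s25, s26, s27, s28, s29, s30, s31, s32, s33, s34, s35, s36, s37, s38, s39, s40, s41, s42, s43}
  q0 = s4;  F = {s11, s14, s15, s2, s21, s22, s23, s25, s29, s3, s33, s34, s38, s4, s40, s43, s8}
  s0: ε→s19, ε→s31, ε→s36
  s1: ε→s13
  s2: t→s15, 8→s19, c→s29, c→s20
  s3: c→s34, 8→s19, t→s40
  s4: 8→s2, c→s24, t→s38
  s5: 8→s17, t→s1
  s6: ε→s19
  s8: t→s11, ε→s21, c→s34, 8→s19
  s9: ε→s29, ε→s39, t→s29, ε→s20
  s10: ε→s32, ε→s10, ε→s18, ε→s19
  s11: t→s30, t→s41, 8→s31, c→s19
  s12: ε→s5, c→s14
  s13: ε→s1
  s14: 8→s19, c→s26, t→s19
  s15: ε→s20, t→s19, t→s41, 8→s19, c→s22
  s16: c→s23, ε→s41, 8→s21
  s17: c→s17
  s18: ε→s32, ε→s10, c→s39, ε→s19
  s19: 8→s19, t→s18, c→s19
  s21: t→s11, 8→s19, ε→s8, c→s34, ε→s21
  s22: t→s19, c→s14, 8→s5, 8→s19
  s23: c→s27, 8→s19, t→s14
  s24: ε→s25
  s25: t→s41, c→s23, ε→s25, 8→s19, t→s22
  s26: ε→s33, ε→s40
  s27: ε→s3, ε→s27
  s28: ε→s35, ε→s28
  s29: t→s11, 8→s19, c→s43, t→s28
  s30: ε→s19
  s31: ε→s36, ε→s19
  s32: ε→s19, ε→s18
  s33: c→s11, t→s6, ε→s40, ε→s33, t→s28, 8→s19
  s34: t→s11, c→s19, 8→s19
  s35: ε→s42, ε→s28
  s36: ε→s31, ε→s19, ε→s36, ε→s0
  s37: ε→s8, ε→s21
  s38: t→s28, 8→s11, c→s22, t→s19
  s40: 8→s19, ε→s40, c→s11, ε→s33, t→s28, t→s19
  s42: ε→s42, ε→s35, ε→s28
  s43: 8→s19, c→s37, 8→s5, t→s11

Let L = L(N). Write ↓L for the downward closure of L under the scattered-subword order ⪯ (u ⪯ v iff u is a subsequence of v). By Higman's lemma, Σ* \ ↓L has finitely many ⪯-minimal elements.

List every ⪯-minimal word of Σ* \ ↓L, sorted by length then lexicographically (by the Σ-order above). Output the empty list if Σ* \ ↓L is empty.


Antichain: [88, c8, tt, t8c, 8ctc, ccccc].

|Q|=44, |F|=17, |δ|=122 (50 ε).
min D↑ (16 st, q0=0, F={4}): 0:8→1,c→2,t→3 1:8→4,c→5,t→6 2:8→4,c→7,t→8 3:8→9,c→8,t→4 4:8→4,c→4,t→4 5:8→4,c→10,t→9 6:8→4,c→8,t→4 7:8→4,c→11,t→12 8:8→4,c→12,t→4 9:8→4,c→4,t→4 10:8→4,c→13,t→9 11:8→4,c→14,t→15 12:8→4,c→15,t→4 13:8→4,c→14,t→9 14:8→4,c→4,t→9 15:8→4,c→9,t→4 [Hopcroft].
'88': run [40, 33, 12] end={s0,s1,s10,s13,s17,s18,s19,s31,s32,s36,s39,s5} rej; 2/2 del acc.
'c8': |S_i|=[40, 36, 12] end={s0,s1,s10,s13,s17,s18,s19,s31,s32,s36,s39,s5} ∉↓L; 2/2 single-dels accept.
'tt': N↓-sim [40, 27, 13] end={s1,s10,s13,s18,s19,s28,s30,s32,s35,s39,s41,s42,…} — reject; 2/2 deletions ∈↓L.
't8c': run [40, 27, 15, 6] end={s10,s17,s18,s19,s32,s39} rej; 3/3 single-dels accept.
'8ctc': |S_i|=[40, 33, 31, 17, 5] end={s10,s18,s19,s32,s39} ∉↓L; 4/4 deletions ∈↓L.
'ccccc': N↓-sim [40, 36, 31, 25, 13, 6] end={s10,s17,s18,s19,s32,s39} ∉↓L; 5/5 single-dels accept.
6 minimals (antichain).


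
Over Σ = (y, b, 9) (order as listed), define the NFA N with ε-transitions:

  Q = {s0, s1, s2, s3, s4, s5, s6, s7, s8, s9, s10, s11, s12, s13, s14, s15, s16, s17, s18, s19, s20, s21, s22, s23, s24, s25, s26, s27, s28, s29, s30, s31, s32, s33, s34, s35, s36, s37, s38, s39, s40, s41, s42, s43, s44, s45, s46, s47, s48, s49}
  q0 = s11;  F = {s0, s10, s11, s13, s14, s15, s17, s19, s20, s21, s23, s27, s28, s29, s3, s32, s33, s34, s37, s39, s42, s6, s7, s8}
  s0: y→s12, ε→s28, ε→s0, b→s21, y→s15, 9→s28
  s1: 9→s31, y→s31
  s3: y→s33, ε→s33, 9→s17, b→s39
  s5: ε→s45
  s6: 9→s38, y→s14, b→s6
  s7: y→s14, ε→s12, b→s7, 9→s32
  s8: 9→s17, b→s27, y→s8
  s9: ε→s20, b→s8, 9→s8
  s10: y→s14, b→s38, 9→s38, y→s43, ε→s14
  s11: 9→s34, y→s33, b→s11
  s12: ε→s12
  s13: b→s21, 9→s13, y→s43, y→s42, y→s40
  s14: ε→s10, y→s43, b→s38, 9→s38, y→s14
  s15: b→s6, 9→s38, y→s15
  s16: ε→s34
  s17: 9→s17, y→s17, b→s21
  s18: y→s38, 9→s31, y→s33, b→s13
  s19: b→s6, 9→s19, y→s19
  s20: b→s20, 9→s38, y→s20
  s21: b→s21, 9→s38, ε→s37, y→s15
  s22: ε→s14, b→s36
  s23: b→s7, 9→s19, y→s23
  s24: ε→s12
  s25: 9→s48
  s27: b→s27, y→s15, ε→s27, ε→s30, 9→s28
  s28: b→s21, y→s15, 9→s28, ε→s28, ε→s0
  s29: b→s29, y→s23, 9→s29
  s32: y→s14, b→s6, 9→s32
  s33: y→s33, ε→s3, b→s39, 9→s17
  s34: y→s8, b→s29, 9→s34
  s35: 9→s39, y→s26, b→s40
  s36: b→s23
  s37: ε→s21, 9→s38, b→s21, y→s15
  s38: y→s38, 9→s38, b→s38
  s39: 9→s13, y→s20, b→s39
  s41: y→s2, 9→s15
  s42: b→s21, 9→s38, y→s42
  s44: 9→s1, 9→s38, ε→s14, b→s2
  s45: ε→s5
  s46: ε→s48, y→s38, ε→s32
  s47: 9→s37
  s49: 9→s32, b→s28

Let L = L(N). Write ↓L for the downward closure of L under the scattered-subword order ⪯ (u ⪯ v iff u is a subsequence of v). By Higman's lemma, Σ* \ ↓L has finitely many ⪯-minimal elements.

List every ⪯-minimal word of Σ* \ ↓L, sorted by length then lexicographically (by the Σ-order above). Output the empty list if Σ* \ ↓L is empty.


A = [yby9, y9b9, 9bybyb].

|Q|=50, |F|=24, |δ|=126 (23 ε).
min D↑ (21 st, q0=0, F={12}): 0:y→1,b→0,9→2 1:y→1,b→3,9→4 2:y→5,b→6,9→2 3:y→7,b→3,9→8 4:y→4,b→9,9→4 5:y→5,b→10,9→4 6:y→11,b→6,9→6 7:y→7,b→7,9→12 8:y→13,b→9,9→8 9:y→14,b→9,9→12 10:y→14,b→10,9→15 11:y→11,b→16,9→17 12:y→12,b→12,9→12 13:y→13,b→9,9→12 14:y→14,b→18,9→12 15:y→14,b→9,9→15 16:y→19,b→16,9→20 17:y→17,b→18,9→17 18:y→19,b→18,9→12 19:y→19,b→12,9→12 20:y→19,b→18,9→20.
'yby9': N↓-sim [29, 26, 20, 12, 1] end={s38} rej; 4/4 deletions ∈↓L.
'y9b9': |S_i|=[29, 26, 17, 8, 1] end={s38} — reject; 4/4 deletions ∈↓L.
'9bybyb': N↓-sim [29, 24, 18, 11, 8, 4, 1] end={s38} rej; 6/6 single-dels accept.
3 obstructions.


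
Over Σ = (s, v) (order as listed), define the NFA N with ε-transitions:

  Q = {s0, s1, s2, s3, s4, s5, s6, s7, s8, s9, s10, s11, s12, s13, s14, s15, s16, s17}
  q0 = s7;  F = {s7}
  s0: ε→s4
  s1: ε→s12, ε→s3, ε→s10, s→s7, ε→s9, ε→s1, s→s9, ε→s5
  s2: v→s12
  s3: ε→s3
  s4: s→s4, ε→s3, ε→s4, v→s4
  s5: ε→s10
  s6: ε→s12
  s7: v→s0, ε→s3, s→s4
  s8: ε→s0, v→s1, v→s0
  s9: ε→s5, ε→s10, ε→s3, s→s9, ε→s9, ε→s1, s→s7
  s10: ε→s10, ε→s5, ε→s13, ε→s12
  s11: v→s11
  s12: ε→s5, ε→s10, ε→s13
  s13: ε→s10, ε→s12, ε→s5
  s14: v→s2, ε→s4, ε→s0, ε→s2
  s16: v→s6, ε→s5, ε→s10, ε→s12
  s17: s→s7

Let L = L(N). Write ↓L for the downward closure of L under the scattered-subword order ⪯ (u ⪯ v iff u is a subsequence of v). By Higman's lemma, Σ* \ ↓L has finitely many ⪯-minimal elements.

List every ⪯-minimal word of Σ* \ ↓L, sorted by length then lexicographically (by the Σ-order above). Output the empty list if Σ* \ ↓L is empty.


|Q|=18, |F|=1, |δ|=50 (35 ε).
min D↑ (2 st, q0=0, F={1}): 0:s→1,v→1 1:s→1,v→1 (ε-aug+det+¬).
's': N↓-sim [4, 2] end={s3,s4} — reject; 1/1 deletions ∈↓L.
'v': |S_i|=[4, 3] end={s0,s3,s4} rej; 1/1 single-dels accept.
2 minimals (antichain).

A = [s, v].


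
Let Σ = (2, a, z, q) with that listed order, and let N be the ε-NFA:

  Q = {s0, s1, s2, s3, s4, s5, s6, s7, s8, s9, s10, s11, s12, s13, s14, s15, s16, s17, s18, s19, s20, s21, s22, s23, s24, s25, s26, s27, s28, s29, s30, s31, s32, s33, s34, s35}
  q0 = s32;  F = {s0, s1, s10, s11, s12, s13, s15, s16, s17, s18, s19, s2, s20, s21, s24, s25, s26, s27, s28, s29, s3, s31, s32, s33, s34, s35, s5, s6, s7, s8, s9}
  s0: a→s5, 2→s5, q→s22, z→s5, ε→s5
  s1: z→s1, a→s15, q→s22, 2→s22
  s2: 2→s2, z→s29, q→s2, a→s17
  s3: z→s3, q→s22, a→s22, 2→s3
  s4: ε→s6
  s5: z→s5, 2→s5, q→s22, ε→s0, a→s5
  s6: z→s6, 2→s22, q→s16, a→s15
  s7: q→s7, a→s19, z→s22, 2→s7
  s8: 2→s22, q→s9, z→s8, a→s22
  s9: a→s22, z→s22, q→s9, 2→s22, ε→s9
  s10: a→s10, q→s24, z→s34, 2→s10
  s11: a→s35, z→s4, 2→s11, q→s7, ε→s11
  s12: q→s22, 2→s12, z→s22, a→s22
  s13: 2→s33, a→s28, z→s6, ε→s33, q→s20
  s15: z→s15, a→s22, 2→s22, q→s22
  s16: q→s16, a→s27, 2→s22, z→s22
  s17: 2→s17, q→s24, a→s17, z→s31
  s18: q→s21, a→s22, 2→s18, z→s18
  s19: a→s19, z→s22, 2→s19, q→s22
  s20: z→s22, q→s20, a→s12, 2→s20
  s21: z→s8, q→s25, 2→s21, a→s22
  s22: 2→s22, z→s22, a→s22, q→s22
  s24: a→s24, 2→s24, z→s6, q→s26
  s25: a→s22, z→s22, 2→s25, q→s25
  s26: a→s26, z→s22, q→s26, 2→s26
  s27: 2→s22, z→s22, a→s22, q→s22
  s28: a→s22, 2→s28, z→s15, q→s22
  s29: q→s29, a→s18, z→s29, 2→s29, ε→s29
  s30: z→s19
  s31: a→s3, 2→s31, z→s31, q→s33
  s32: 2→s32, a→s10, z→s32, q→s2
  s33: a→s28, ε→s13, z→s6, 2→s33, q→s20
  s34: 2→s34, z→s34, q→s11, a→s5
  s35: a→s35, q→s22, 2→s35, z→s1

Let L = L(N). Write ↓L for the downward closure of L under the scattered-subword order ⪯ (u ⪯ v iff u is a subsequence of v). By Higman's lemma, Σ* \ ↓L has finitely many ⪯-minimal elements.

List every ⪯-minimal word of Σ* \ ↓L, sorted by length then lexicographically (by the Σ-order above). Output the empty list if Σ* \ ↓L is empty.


A = [azaq, aqz2, aqqz, qzaa].

|Q|=36, |F|=31, |δ|=137 (8 ε).
min D↑ (30 st, q0=0, F={13}): 0:2→0,a→1,z→0,q→2 1:2→1,a→1,z→3,q→4 2:2→2,a→5,z→6,q→2 3:2→3,a→7,z→3,q→8 4:2→4,a→4,z→9,q→10 5:2→5,a→5,z→11,q→4 6:2→6,a→12,z→6,q→6 7:2→7,a→7,z→7,q→13 8:2→8,a→14,z→9,q→15 9:2→13,a→16,z→9,q→17 10:2→10,a→10,z→13,q→10 11:2→11,a→18,z→11,q→19 12:2→12,a→13,z→12,q→20 13:2→13,a→13,z→13,q→13 14:2→14,a→14,z→21,q→13 15:2→15,a→22,z→13,q→15 16:2→13,a→13,z→16,q→13 17:2→13,a→23,z→13,q→17 18:2→18,a→13,z→18,q→13 19:2→19,a→24,z→9,q→25 20:2→20,a→13,z→26,q→27 21:2→13,a→16,z→21,q→13 22:2→22,a→22,z→13,q→13 23:2→13,a→13,z→13,q→13 24:2→24,a→13,z→16,q→13 25:2→25,a→28,z→13,q→25 26:2→13,a→13,z→26,q→29 27:2→27,a→13,z→13,q→27 28:2→28,a→13,z→13,q→13 29:2→13,a→13,z→13,q→29 (ε-aug+det+¬).
'azaq': run [33, 30, 26, 11, 1] end={s22} — reject; 4/4 single-dels accept.
'aqz2': run [33, 30, 22, 9, 1] end={s22} rej; 4/4 deletions ∈↓L.
'aqqz': N↓-sim [33, 30, 22, 10, 1] end={s22} — reject; 4/4 del acc.
'qzaa': N↓-sim [33, 28, 20, 11, 1] end={s22} ∉↓L; 4/4 deletions ∈↓L.
4 minimals (antichain).


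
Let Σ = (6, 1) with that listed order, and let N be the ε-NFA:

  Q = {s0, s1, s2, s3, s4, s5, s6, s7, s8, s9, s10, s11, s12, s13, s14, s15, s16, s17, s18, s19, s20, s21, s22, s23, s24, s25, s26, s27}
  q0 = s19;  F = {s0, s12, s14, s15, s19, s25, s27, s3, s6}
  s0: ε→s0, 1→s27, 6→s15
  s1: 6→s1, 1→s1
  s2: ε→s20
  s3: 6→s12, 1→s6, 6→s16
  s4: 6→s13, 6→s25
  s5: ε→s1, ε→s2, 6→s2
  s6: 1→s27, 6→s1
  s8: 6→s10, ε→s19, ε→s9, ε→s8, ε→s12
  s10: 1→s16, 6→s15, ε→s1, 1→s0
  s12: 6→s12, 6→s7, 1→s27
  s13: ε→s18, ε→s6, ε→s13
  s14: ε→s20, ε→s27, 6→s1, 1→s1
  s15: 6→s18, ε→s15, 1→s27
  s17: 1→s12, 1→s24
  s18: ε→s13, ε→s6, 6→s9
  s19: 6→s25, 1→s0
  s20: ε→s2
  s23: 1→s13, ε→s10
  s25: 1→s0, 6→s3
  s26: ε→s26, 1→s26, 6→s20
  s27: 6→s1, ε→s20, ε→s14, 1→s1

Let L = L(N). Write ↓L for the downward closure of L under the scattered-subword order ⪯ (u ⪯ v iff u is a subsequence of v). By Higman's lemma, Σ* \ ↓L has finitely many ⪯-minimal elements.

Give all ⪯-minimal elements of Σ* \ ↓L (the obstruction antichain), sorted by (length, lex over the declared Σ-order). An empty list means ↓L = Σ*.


Antichain: [116, 111, 6616, 1666, 66611].

|Q|=28, |F|=9, |δ|=57 (22 ε).
min D↑ (9 st, q0=0, F={8}): 0:6→1,1→2 1:6→3,1→2 2:6→4,1→5 3:6→6,1→7 4:6→7,1→5 5:6→8,1→8 6:6→6,1→5 7:6→8,1→5 8:6→8,1→8 (ε-aug+det+¬).
'116': run [17, 11, 5, 1] end={s1} ∉↓L; 3/3 del acc.
'111': run [17, 11, 5, 1] end={s1} ∉↓L; 3/3 del acc.
'6616': run [17, 16, 14, 6, 1] end={s1} — reject; 4/4 del acc.
'1666': run [17, 11, 10, 9, 2] end={s1,s9} — reject; 4/4 del acc.
'66611': run [17, 16, 14, 12, 5, 1] end={s1} ∉↓L; 5/5 del acc.
5 words, ⪯-incomp.


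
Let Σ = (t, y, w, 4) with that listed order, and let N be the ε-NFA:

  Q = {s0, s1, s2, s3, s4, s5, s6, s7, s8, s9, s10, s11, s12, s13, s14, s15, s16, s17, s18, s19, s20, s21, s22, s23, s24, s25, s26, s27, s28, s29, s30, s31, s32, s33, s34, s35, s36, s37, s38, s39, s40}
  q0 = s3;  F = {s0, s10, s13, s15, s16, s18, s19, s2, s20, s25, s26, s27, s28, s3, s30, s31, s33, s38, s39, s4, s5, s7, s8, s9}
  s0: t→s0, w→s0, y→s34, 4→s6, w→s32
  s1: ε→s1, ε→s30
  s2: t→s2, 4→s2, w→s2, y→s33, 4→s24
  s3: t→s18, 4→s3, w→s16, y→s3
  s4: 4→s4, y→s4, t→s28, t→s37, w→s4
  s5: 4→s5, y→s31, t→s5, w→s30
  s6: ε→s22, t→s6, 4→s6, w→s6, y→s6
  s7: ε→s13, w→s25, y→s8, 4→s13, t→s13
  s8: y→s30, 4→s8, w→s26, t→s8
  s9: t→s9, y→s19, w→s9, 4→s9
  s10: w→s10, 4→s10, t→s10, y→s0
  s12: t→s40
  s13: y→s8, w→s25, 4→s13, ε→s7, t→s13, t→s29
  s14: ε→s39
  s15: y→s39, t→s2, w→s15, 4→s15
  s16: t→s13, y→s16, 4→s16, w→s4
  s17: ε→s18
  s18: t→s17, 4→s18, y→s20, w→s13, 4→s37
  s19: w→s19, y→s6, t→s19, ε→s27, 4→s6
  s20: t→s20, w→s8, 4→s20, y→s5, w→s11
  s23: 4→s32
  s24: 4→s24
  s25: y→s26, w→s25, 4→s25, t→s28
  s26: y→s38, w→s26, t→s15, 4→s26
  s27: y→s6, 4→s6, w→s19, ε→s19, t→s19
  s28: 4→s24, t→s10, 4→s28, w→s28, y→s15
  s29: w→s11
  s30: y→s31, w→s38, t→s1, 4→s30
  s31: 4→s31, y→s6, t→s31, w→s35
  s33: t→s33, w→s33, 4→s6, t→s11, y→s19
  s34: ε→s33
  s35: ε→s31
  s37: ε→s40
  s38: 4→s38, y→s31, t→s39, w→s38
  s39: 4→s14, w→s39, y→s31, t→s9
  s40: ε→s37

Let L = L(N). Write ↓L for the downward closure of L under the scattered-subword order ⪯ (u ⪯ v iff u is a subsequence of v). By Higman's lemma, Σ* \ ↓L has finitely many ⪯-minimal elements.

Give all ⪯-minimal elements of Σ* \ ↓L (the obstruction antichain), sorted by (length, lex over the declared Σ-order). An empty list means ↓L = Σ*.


|Q|=41, |F|=24, |δ|=125 (13 ε).
min D↑ (23 st, q0=0, F={15}): 0:t→1,y→0,w→2,4→0 1:t→1,y→3,w→4,4→1 2:t→4,y→2,w→5,4→2 3:t→3,y→6,w→7,4→3 4:t→4,y→7,w→8,4→4 5:t→9,y→5,w→5,4→5 6:t→6,y→10,w→11,4→6 7:t→7,y→11,w→12,4→7 8:t→9,y→12,w→8,4→8 9:t→13,y→14,w→9,4→9 10:t→10,y→15,w→10,4→10 11:t→11,y→10,w→16,4→11 12:t→14,y→16,w→12,4→12 13:t→13,y→17,w→13,4→13 14:t→18,y→19,w→14,4→14 15:t→15,y→15,w→15,4→15 16:t→19,y→10,w→16,4→16 17:t→17,y→20,w→17,4→15 18:t→18,y→20,w→18,4→18 19:t→21,y→10,w→19,4→19 20:t→20,y→22,w→20,4→15 21:t→21,y→22,w→21,4→21 22:t→22,y→15,w→22,4→15.
'tyyyy': run [37, 34, 24, 16, 6, 2] end={s22,s6} rej; 5/5 del acc.
'wwtty4': |S_i|=[37, 32, 25, 21, 15, 9, 2] end={s22,s6} ∉↓L; 6/6 deletions ∈↓L.
2 minimals (antichain).

min(Σ*\↓L) = [tyyyy, wwtty4].


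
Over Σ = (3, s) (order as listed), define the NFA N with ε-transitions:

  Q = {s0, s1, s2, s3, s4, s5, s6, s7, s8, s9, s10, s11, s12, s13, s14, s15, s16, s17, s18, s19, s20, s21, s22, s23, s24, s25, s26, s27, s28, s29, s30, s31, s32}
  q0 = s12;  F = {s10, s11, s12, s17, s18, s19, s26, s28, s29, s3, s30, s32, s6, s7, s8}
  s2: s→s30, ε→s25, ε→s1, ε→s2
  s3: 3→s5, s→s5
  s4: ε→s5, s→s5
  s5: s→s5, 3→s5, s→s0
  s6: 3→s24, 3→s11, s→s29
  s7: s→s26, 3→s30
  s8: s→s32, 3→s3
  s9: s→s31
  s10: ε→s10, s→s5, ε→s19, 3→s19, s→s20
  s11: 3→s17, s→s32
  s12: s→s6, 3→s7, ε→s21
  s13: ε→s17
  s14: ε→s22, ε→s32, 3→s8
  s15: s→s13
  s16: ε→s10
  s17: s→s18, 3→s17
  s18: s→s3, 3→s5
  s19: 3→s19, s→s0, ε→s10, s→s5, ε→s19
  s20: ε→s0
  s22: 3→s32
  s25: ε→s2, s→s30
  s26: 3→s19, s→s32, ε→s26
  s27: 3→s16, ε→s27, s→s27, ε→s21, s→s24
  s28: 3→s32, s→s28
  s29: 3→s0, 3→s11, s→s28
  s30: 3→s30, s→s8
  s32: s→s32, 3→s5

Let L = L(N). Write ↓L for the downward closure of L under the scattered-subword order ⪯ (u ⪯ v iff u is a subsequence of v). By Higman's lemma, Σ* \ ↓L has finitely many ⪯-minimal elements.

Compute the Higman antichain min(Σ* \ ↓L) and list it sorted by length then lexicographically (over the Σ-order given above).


min(Σ*\↓L) = [3s3s, 3ss3, s3s3, 33s33, sss33, s33sss].

|Q|=33, |F|=15, |δ|=65 (18 ε).
min D↑ (15 st, q0=0, F={13}): 0:3→1,s→2 1:3→3,s→4 2:3→5,s→6 3:3→3,s→7 4:3→8,s→9 5:3→10,s→9 6:3→5,s→11 7:3→12,s→9 8:3→8,s→13 9:3→13,s→9 10:3→10,s→14 11:3→9,s→11 12:3→13,s→13 13:3→13,s→13 14:3→13,s→12.
'3s3s': run [20, 15, 10, 6, 3] end={s0,s20,s5} rej; 4/4 del acc.
'3ss3': |S_i|=[20, 15, 10, 5, 2] end={s0,s5} rej; 4/4 deletions ∈↓L.
's3s3': N↓-sim [20, 16, 11, 6, 2] end={s0,s5} — reject; 4/4 deletions ∈↓L.
'33s33': run [20, 15, 11, 7, 3, 2] end={s0,s5} — reject; 5/5 single-dels accept.
'sss33': run [20, 16, 10, 6, 3, 2] end={s0,s5} ∉↓L; 5/5 del acc.
's33sss': |S_i|=[20, 16, 11, 8, 5, 3, 2] end={s0,s5} — reject; 6/6 del acc.
6 minimals (antichain).


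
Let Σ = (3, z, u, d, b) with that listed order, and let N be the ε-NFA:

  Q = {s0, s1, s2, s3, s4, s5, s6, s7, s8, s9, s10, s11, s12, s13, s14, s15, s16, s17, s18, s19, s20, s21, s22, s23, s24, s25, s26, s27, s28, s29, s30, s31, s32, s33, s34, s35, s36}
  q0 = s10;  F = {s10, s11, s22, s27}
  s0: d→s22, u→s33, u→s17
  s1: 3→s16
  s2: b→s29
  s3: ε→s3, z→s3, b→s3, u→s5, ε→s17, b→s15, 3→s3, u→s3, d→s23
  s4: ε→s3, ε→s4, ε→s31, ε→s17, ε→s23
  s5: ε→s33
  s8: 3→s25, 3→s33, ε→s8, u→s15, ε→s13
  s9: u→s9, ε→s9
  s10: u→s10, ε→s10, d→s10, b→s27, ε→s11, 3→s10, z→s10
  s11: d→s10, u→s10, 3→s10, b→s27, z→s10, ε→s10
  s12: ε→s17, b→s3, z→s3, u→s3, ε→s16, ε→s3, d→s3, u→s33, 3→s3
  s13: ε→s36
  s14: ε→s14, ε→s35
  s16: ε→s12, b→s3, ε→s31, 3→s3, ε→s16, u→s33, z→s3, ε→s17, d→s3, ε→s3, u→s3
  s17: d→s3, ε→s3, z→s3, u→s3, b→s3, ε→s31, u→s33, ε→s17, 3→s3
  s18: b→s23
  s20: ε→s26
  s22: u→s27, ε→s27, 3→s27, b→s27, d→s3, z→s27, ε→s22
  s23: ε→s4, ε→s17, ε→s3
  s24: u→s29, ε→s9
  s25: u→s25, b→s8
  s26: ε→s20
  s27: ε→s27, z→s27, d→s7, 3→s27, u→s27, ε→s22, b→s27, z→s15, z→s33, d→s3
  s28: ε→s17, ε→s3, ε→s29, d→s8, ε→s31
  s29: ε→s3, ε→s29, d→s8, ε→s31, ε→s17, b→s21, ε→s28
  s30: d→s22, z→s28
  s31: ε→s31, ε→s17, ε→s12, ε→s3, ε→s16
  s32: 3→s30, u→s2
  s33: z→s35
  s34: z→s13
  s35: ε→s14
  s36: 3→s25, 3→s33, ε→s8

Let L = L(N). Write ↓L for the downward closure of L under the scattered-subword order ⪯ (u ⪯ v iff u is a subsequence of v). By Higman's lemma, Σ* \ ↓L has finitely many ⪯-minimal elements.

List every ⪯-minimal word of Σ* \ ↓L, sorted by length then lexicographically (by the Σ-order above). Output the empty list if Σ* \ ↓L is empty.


min(Σ*\↓L) = [bd].

|Q|=37, |F|=4, |δ|=126 (54 ε).
min D↑ (3 st, q0=0, F={2}): 0:3→0,z→0,u→0,d→0,b→1 1:3→1,z→1,u→1,d→2,b→1 2:3→2,z→2,u→2,d→2,b→2.
'bd': |S_i|=[17, 15, 13] end={s12,s14,s15,s16,s17,s23,s3,s31,s33,s35,s4,s5,…} ∉↓L; 2/2 del acc.
1 minimals (antichain).


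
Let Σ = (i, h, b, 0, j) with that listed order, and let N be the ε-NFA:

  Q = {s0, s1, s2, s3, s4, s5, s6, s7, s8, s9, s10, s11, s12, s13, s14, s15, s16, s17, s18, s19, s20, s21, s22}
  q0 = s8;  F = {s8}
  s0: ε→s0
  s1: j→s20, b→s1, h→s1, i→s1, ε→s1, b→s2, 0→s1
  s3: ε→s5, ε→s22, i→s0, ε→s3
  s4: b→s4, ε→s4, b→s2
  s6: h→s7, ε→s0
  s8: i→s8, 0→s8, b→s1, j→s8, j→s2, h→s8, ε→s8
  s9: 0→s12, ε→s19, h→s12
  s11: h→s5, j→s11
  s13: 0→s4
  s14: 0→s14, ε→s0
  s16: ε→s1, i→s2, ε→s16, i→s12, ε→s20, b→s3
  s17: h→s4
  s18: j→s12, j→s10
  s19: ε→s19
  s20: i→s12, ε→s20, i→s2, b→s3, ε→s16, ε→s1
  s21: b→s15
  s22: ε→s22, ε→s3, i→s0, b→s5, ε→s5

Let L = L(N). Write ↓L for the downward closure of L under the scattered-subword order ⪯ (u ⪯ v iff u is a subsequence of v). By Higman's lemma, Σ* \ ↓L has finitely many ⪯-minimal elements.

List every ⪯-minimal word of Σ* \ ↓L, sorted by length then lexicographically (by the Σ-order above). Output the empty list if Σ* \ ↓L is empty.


|Q|=23, |F|=1, |δ|=54 (20 ε).
min D↑ (2 st, q0=0, F={1}): 0:i→0,h→0,b→1,0→0,j→0 1:i→1,h→1,b→1,0→1,j→1.
'b': |S_i|=[10, 9] end={s0,s1,s12,s16,s2,s20,s22,s3,s5} rej; 1/1 del acc.
1 minimals (antichain).

A = [b].
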